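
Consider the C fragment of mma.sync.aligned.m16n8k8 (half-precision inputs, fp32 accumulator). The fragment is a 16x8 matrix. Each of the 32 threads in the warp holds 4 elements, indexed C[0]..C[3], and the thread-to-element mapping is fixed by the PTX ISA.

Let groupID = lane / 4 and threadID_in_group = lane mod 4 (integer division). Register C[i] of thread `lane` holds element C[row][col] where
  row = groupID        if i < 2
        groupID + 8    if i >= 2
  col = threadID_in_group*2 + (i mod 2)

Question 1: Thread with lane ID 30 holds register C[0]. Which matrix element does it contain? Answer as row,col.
L=30→G=30>>2=7, T=30&3=2
[0]→row 7+0=7  col 2·2+0=4

7,4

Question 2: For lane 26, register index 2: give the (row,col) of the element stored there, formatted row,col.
14,4

lane 26⇒26/4=6, 26 mod 4=2
i=2  r:6+8⇒14  c:2·2+0⇒4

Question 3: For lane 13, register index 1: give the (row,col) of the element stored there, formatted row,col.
3,3

lane 13: gr=3 (13/4), th=1 (13%4)
i=1: r=3+0=3, c=1*2+1=3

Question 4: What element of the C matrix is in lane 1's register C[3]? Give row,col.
8,3

1: grp=0,tig=1
[3] (0+8,1*2+1) = (8,3)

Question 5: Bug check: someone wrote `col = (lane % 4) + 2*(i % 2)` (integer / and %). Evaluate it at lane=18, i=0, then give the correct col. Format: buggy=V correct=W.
`(lane % 4) + 2*(i % 2)`[18,0]->2
18: gid=4,tid=2
[0] (4+0,2*2+0) = (4,4)
col: 2 vs 4

buggy=2 correct=4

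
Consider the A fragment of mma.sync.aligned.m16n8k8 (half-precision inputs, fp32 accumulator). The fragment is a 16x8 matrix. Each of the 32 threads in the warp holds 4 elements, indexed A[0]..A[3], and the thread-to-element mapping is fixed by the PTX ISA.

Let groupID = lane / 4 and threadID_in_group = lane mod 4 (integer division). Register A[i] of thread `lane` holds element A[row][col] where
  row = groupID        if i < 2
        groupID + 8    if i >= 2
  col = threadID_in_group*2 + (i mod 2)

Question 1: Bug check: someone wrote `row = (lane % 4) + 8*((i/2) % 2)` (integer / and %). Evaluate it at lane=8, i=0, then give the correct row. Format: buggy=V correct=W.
buggy=0 correct=2

`(lane % 4) + 8*((i/2) % 2)`[8,0]→0
lane 8: G=2 (8/4), T=0 (8%4)
i=0: r=2+0=2, c=0*2+0=0
row: 0 vs 2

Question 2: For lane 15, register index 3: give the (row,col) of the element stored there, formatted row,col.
15: g=3,t=3
[3] (3+8,3*2+1) = (11,7)

11,7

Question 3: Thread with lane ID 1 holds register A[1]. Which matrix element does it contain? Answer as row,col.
1: g=0,t=1
[1] (0+0,1*2+1) = (0,3)

0,3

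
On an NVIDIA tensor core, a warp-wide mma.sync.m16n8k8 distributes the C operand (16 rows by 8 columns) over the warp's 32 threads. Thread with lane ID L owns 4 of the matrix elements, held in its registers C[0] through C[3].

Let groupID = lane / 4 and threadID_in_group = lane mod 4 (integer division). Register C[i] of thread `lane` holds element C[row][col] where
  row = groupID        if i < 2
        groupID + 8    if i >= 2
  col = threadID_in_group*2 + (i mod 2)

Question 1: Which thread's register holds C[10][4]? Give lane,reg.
r=10→G=2,rhi=1  c=4→T=2,p=0
L=2*4+2=10  i=1*2+0=2

10,2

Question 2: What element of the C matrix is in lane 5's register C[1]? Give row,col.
lane 5⇒5/4=1, 5 mod 4=1
i=1  r:1+0⇒1  c:2·1+1⇒3

1,3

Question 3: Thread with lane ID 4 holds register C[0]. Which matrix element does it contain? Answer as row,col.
1,0

lane 4: G=1 (4/4), T=0 (4%4)
i=0: r=1+0=1, c=0*2+0=0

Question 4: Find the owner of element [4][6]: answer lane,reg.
r=4->g=4,rb=0  c=6->t=3,b0=0
L=4*4+3=19  i=0*2+0=0

19,0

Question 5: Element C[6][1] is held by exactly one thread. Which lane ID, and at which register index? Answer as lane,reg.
r=6⇒gr=6,Rb=0  c=1⇒th=0,odd=1
L=6*4+0=24  i=0*2+1=1

24,1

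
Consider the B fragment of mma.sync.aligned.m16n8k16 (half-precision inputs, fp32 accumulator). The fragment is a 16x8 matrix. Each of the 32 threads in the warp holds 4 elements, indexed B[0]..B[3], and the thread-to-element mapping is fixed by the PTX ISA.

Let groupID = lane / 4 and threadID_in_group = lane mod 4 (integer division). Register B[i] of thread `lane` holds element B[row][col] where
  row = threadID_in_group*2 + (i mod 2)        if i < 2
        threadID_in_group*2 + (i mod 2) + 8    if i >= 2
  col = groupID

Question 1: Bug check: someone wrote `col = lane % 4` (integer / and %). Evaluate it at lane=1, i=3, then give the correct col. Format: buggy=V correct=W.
`lane % 4`[1,3]->1
L=1->g=1>>2=0, t=1&3=1
[3]->row 1·2+1+8=11  col g=0
col: 1 vs 0

buggy=1 correct=0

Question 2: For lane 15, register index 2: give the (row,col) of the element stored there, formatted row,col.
lane 15: g=3 (15/4), t=3 (15%4)
i=2: r=3*2+0+8=14, c=g=3

14,3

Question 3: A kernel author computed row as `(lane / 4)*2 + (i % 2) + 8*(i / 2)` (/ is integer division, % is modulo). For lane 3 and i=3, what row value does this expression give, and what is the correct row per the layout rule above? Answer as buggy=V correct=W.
`(lane / 4)*2 + (i % 2) + 8*(i / 2)`[3,3]->9
lane 3: gid=0 (3/4), tid=3 (3%4)
i=3: r=3*2+1+8=15, c=gid=0
row: 9 vs 15

buggy=9 correct=15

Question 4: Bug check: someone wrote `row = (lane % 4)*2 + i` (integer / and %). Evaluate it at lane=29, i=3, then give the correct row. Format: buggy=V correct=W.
buggy=5 correct=11

`(lane % 4)*2 + i`[29,3]=>5
29: grp=7,tig=1
[3] (1*2+1+8,7) = (11,7)
row: 5 vs 11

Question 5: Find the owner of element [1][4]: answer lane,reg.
c=4→G=4  r=1→rhi=0,T=0,p=1
L=4*4+0=16  i=0*2+1=1

16,1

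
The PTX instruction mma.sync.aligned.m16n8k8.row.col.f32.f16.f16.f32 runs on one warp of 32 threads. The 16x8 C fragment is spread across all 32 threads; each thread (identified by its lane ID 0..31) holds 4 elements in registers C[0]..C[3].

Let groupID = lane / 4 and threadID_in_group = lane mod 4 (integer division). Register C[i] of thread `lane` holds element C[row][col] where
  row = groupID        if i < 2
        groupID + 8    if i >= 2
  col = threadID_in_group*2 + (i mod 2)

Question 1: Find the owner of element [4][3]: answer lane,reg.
r=4->g=4,rb=0  c=3->t=1,b0=1
L=4*4+1=17  i=0*2+1=1

17,1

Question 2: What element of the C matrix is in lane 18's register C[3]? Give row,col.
12,5

lane 18: gid=4 (18/4), tid=2 (18%4)
i=3: r=4+8=12, c=2*2+1=5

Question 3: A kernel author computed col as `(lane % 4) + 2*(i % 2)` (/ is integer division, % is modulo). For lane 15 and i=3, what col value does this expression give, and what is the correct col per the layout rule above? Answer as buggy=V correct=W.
`(lane % 4) + 2*(i % 2)`[15,3]→5
15: G=3,T=3
[3] (3+8,3*2+1) = (11,7)
col: 5 vs 7

buggy=5 correct=7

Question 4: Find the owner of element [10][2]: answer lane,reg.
9,2

r=10→G=2,rhi=1  c=2→T=1,p=0
L=2*4+1=9  i=1*2+0=2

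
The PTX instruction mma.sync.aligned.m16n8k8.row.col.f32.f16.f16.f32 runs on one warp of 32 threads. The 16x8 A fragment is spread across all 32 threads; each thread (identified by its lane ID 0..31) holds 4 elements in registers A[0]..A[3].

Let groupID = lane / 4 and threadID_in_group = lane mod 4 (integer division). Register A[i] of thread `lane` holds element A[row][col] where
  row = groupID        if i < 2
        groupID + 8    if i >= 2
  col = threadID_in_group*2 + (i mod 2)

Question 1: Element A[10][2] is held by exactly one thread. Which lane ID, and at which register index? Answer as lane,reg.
9,2

r=10->g=2,rb=1  c=2->t=1,b0=0
L=2*4+1=9  i=1*2+0=2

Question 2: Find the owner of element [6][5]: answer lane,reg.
r: 6->gid=6,r8=0  c: 5->tid=2,i&1=1
L=6*4+2=26  i=0*2+1=1

26,1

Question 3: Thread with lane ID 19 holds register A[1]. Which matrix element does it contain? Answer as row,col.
4,7

19: g=4,t=3
[1] (4+0,3*2+1) = (4,7)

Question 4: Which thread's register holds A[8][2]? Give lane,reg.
r: 8->gid=0,r8=1  c: 2->tid=1,i&1=0
L=0*4+1=1  i=1*2+0=2

1,2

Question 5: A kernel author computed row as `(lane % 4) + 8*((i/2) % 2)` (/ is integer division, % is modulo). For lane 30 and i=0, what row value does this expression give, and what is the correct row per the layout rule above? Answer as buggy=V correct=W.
`(lane % 4) + 8*((i/2) % 2)`[30,0]->2
30: gid=7,tid=2
[0] (7+0,2*2+0) = (7,4)
row: 2 vs 7

buggy=2 correct=7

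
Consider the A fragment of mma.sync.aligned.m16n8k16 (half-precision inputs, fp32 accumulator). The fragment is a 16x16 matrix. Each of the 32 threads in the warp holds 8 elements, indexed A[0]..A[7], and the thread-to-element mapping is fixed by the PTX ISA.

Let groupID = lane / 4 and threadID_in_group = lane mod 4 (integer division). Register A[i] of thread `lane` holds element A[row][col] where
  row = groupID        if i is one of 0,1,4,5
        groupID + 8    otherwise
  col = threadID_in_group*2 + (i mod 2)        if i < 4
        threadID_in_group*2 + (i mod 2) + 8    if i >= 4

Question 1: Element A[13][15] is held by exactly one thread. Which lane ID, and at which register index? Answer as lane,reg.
23,7

r=13⇒gr=5,Rb=1  c=15⇒Cb=1,th=3,odd=1
L=5*4+3=23  i=1*4+1*2+1=7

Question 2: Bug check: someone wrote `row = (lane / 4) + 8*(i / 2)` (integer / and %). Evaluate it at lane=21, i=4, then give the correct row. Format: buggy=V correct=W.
`(lane / 4) + 8*(i / 2)`[21,4]→21
lane 21→21/4=5, 21 mod 4=1
i=4  r:5+0→5  c:2·1+0+8→10
row: 21 vs 5

buggy=21 correct=5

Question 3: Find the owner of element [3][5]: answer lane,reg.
r: 3->gid=3,r8=0  c: 5->c8=0,tid=2,i&1=1
L=3*4+2=14  i=0*4+0*2+1=1

14,1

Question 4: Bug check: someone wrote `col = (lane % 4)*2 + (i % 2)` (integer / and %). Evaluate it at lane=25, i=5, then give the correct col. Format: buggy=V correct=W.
buggy=3 correct=11

`(lane % 4)*2 + (i % 2)`[25,5]->3
lane 25: g=6 (25/4), t=1 (25%4)
i=5: r=6+0=6, c=1*2+1+8=11
col: 3 vs 11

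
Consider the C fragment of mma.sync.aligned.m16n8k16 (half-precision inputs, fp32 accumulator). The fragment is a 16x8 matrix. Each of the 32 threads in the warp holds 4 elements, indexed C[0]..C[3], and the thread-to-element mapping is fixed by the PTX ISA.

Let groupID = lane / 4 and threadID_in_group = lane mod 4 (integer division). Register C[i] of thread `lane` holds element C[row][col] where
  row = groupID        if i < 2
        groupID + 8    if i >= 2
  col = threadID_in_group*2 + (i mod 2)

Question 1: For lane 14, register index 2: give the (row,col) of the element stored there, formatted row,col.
11,4

lane 14⇒14/4=3, 14 mod 4=2
i=2  r:3+8⇒11  c:2·2+0⇒4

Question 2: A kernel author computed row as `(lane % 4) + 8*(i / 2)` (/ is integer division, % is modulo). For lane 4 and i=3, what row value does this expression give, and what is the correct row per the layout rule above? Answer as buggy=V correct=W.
buggy=8 correct=9

`(lane % 4) + 8*(i / 2)`[4,3]=>8
4: grp=1,tig=0
[3] (1+8,0*2+1) = (9,1)
row: 8 vs 9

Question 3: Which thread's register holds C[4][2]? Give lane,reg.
r=4⇒gr=4,Rb=0  c=2⇒th=1,odd=0
L=4*4+1=17  i=0*2+0=0

17,0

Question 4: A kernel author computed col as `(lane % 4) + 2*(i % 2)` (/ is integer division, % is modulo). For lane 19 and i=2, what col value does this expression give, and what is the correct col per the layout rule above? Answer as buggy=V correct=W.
buggy=3 correct=6

`(lane % 4) + 2*(i % 2)`[19,2]=>3
19: grp=4,tig=3
[2] (4+8,3*2+0) = (12,6)
col: 3 vs 6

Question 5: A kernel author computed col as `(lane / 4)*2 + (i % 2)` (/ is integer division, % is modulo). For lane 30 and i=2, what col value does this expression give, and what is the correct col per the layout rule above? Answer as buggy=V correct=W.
buggy=14 correct=4

`(lane / 4)*2 + (i % 2)`[30,2]->14
lane 30->30/4=7, 30 mod 4=2
i=2  r:7+8->15  c:2·2+0->4
col: 14 vs 4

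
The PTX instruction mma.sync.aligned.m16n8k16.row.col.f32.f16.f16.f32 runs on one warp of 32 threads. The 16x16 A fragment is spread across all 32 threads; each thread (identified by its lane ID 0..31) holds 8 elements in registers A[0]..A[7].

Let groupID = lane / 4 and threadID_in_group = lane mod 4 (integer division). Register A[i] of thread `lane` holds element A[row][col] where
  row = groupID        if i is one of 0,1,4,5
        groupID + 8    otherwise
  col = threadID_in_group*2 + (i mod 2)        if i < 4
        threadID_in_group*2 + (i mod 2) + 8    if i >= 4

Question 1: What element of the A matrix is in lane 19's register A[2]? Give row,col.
12,6

19: g=4,t=3
[2] (4+8,3*2+0+0) = (12,6)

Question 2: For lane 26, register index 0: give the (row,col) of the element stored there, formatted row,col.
lane 26->26/4=6, 26 mod 4=2
i=0  r:6+0->6  c:2·2+0+0->4

6,4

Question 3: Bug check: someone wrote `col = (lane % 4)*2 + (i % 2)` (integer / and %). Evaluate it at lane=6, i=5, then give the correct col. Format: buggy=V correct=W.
`(lane % 4)*2 + (i % 2)`[6,5]=>5
L=6=>grp=6>>2=1, tig=6&3=2
[5]=>row 1+0=1  col 2·2+1+8=13
col: 5 vs 13

buggy=5 correct=13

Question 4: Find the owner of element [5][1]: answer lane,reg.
20,1

r=5⇒gr=5,Rb=0  c=1⇒Cb=0,th=0,odd=1
L=5*4+0=20  i=0*4+0*2+1=1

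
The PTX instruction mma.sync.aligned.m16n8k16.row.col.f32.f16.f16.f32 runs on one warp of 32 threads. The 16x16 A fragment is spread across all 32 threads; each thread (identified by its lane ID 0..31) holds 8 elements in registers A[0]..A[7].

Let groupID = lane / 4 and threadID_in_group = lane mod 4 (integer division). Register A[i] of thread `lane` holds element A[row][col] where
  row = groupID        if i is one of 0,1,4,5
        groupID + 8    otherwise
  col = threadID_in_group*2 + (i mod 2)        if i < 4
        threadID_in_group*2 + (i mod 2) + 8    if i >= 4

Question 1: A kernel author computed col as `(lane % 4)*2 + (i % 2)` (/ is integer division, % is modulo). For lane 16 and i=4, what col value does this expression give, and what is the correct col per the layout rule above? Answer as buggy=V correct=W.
buggy=0 correct=8

`(lane % 4)*2 + (i % 2)`[16,4]->0
lane 16: g=4 (16/4), t=0 (16%4)
i=4: r=4+0=4, c=0*2+0+8=8
col: 0 vs 8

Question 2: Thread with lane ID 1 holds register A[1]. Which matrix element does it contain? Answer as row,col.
0,3

L=1=>grp=1>>2=0, tig=1&3=1
[1]=>row 0+0=0  col 1·2+1+0=3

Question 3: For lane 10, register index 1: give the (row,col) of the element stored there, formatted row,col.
10: G=2,T=2
[1] (2+0,2*2+1+0) = (2,5)

2,5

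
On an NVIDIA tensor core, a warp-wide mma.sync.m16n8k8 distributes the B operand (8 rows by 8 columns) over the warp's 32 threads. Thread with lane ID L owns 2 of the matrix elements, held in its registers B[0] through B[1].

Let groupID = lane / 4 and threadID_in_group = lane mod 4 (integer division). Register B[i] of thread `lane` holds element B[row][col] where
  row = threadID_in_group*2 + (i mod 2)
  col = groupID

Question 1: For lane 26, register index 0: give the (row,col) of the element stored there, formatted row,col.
4,6

lane 26: gr=6 (26/4), th=2 (26%4)
i=0: r=2*2+0=4, c=gr=6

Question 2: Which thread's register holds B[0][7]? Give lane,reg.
28,0

c:7=>grp=7  r:0=>tig=0,lo=0
L=7*4+0=28  i=0=0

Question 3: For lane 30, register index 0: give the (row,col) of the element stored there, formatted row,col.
4,7

30: g=7,t=2
[0] (2*2+0,7) = (4,7)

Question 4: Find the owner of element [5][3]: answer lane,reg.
14,1

c:3=>grp=3  r:5=>tig=2,lo=1
L=3*4+2=14  i=1=1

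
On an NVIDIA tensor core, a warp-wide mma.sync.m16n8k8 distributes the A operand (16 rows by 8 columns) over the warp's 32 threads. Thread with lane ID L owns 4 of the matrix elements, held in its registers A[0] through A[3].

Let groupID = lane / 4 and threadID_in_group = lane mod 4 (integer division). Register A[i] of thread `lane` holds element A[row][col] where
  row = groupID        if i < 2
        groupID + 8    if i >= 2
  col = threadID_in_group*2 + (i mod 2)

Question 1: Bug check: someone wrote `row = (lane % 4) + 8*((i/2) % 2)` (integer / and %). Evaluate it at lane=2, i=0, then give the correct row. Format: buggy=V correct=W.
buggy=2 correct=0

`(lane % 4) + 8*((i/2) % 2)`[2,0]=>2
lane 2=>2/4=0, 2 mod 4=2
i=0  r:0+0=>0  c:2·2+0=>4
row: 2 vs 0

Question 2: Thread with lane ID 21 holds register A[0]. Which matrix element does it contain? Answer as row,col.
5,2

21: g=5,t=1
[0] (5+0,1*2+0) = (5,2)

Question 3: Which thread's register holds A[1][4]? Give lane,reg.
r=1⇒gr=1,Rb=0  c=4⇒th=2,odd=0
L=1*4+2=6  i=0*2+0=0

6,0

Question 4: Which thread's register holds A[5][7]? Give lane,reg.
23,1

r: 5->gid=5,r8=0  c: 7->tid=3,i&1=1
L=5*4+3=23  i=0*2+1=1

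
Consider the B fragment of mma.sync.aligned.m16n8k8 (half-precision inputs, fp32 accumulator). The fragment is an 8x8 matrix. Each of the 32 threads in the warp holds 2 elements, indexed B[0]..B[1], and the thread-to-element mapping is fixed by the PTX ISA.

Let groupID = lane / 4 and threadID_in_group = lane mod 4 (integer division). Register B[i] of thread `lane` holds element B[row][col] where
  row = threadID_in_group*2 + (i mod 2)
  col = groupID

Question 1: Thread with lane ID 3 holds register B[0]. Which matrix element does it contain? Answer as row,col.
6,0

L=3=>grp=3>>2=0, tig=3&3=3
[0]=>row 3·2+0=6  col grp=0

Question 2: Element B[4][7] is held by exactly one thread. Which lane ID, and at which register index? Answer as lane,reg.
c: 7->gid=7  r: 4->tid=2,i&1=0
L=7*4+2=30  i=0=0

30,0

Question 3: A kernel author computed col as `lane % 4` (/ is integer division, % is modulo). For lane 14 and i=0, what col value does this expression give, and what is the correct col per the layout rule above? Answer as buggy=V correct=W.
buggy=2 correct=3

`lane % 4`[14,0]=>2
lane 14=>14/4=3, 14 mod 4=2
i=0  r:2·2+0=>4  c:3
col: 2 vs 3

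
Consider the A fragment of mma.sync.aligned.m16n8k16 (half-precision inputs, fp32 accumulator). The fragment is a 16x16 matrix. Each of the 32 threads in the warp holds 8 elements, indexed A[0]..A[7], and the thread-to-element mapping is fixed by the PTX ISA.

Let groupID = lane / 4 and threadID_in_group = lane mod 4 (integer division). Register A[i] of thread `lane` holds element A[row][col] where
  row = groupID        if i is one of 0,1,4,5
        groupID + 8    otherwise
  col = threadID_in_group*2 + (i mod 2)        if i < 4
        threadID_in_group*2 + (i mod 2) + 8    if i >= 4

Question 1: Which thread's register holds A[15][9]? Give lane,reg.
r=15→G=7,rhi=1  c=9→chi=1,T=0,p=1
L=7*4+0=28  i=1*4+1*2+1=7

28,7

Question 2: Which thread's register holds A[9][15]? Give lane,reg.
r: 9->gid=1,r8=1  c: 15->c8=1,tid=3,i&1=1
L=1*4+3=7  i=1*4+1*2+1=7

7,7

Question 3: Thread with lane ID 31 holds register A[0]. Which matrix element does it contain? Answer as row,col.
7,6

lane 31: g=7 (31/4), t=3 (31%4)
i=0: r=7+0=7, c=3*2+0+0=6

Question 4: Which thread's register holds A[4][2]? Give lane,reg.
r:4=>grp=4,rB=0  c:2=>cB=0,tig=1,lo=0
L=4*4+1=17  i=0*4+0*2+0=0

17,0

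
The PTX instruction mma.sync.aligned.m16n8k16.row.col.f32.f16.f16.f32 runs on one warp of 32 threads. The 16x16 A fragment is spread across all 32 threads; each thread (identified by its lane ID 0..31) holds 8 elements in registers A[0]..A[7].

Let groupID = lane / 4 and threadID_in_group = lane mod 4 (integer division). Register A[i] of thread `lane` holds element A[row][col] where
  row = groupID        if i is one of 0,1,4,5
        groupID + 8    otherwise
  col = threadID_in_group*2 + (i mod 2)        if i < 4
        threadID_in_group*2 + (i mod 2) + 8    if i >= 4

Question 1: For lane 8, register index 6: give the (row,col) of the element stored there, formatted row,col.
8: gr=2,th=0
[6] (2+8,0*2+0+8) = (10,8)

10,8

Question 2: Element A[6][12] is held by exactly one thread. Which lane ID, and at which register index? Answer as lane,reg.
26,4

r:6=>grp=6,rB=0  c:12=>cB=1,tig=2,lo=0
L=6*4+2=26  i=1*4+0*2+0=4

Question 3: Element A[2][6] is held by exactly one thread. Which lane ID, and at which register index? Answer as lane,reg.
r: 2->gid=2,r8=0  c: 6->c8=0,tid=3,i&1=0
L=2*4+3=11  i=0*4+0*2+0=0

11,0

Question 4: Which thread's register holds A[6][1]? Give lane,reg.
24,1

r=6->g=6,rb=0  c=1->cb=0,t=0,b0=1
L=6*4+0=24  i=0*4+0*2+1=1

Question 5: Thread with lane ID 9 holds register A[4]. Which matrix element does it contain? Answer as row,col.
lane 9: gid=2 (9/4), tid=1 (9%4)
i=4: r=2+0=2, c=1*2+0+8=10

2,10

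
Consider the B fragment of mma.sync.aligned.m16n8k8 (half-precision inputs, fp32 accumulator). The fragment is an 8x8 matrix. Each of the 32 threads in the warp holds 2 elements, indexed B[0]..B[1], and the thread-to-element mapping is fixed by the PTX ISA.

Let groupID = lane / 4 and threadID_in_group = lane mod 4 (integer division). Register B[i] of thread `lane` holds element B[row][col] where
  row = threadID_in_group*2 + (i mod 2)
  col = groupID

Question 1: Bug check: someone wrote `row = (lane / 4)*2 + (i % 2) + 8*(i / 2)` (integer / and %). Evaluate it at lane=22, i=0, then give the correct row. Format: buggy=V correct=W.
buggy=10 correct=4

`(lane / 4)*2 + (i % 2) + 8*(i / 2)`[22,0]⇒10
lane 22⇒22/4=5, 22 mod 4=2
i=0  r:2·2+0⇒4  c:5
row: 10 vs 4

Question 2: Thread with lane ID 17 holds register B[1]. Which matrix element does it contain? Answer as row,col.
3,4

L=17→G=17>>2=4, T=17&3=1
[1]→row 1·2+1=3  col G=4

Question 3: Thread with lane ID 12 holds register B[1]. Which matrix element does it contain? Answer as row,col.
1,3

lane 12->12/4=3, 12 mod 4=0
i=1  r:2·0+1->1  c:3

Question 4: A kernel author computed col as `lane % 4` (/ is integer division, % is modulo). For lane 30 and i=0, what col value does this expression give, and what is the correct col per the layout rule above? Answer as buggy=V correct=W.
buggy=2 correct=7

`lane % 4`[30,0]⇒2
lane 30: gr=7 (30/4), th=2 (30%4)
i=0: r=2*2+0=4, c=gr=7
col: 2 vs 7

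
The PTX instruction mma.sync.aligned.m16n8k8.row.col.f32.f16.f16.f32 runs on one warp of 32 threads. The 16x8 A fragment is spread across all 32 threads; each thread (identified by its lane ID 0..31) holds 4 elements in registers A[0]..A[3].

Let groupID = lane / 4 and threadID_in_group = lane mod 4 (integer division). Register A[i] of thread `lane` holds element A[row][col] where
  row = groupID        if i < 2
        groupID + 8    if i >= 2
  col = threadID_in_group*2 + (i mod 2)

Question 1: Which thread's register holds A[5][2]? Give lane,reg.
21,0

r=5→G=5,rhi=0  c=2→T=1,p=0
L=5*4+1=21  i=0*2+0=0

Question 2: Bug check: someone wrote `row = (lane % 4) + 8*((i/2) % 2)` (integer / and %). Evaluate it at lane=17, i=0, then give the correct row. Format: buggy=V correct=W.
buggy=1 correct=4

`(lane % 4) + 8*((i/2) % 2)`[17,0]→1
lane 17: G=4 (17/4), T=1 (17%4)
i=0: r=4+0=4, c=1*2+0=2
row: 1 vs 4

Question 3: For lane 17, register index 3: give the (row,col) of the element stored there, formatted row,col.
12,3

lane 17: grp=4 (17/4), tig=1 (17%4)
i=3: r=4+8=12, c=1*2+1=3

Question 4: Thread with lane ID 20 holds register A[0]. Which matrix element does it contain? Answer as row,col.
5,0

L=20->gid=20>>2=5, tid=20&3=0
[0]->row 5+0=5  col 0·2+0=0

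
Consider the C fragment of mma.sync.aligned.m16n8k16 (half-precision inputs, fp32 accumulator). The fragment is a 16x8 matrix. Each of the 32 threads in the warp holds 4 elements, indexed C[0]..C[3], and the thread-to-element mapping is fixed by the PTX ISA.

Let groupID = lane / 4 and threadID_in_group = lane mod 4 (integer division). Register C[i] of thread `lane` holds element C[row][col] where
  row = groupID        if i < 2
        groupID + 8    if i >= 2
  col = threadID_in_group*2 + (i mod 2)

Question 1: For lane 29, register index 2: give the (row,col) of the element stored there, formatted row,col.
15,2

lane 29: grp=7 (29/4), tig=1 (29%4)
i=2: r=7+8=15, c=1*2+0=2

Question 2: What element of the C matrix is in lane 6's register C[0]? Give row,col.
1,4

lane 6->6/4=1, 6 mod 4=2
i=0  r:1+0->1  c:2·2+0->4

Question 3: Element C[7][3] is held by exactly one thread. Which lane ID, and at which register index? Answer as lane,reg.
29,1

r=7->g=7,rb=0  c=3->t=1,b0=1
L=7*4+1=29  i=0*2+1=1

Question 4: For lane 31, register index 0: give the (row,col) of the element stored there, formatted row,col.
L=31⇒gr=31>>2=7, th=31&3=3
[0]⇒row 7+0=7  col 3·2+0=6

7,6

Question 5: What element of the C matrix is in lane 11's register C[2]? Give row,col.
10,6

L=11->g=11>>2=2, t=11&3=3
[2]->row 2+8=10  col 3·2+0=6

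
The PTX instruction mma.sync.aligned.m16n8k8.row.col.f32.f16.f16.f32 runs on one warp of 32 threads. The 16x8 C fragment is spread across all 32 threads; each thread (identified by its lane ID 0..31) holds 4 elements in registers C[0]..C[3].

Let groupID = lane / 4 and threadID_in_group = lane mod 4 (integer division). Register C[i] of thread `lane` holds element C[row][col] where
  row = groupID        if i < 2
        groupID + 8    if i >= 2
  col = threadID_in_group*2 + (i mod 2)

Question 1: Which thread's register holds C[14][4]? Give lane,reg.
26,2

r: 14->gid=6,r8=1  c: 4->tid=2,i&1=0
L=6*4+2=26  i=1*2+0=2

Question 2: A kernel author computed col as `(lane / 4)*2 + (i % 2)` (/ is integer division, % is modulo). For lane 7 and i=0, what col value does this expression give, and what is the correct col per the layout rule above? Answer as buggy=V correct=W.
buggy=2 correct=6

`(lane / 4)*2 + (i % 2)`[7,0]=>2
7: grp=1,tig=3
[0] (1+0,3*2+0) = (1,6)
col: 2 vs 6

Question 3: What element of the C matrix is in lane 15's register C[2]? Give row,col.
15: gr=3,th=3
[2] (3+8,3*2+0) = (11,6)

11,6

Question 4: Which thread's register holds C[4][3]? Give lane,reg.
r:4=>grp=4,rB=0  c:3=>tig=1,lo=1
L=4*4+1=17  i=0*2+1=1

17,1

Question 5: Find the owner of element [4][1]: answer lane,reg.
16,1

r=4->g=4,rb=0  c=1->t=0,b0=1
L=4*4+0=16  i=0*2+1=1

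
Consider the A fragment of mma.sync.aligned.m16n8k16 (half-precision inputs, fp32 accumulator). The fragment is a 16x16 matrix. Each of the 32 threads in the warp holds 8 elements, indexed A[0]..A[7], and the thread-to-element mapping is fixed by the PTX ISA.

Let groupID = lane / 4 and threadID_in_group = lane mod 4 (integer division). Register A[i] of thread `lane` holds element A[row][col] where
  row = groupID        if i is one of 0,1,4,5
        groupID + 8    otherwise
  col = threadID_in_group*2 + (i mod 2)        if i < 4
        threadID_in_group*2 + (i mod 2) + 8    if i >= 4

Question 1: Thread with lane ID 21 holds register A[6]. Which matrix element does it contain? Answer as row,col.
13,10

lane 21: gr=5 (21/4), th=1 (21%4)
i=6: r=5+8=13, c=1*2+0+8=10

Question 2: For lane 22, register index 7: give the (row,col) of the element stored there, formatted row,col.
13,13

22: grp=5,tig=2
[7] (5+8,2*2+1+8) = (13,13)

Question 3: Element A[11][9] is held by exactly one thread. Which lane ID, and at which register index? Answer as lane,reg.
12,7

r=11⇒gr=3,Rb=1  c=9⇒Cb=1,th=0,odd=1
L=3*4+0=12  i=1*4+1*2+1=7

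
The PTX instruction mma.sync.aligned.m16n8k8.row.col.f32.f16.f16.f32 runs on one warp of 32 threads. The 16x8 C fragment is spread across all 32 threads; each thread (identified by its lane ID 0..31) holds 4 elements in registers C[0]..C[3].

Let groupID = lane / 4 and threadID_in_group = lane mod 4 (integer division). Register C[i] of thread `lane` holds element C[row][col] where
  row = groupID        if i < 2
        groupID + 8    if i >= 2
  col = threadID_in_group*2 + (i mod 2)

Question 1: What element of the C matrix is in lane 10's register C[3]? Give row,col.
10,5

lane 10→10/4=2, 10 mod 4=2
i=3  r:2+8→10  c:2·2+1→5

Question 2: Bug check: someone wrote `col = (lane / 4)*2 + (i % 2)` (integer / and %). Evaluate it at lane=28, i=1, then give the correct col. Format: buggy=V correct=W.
buggy=15 correct=1

`(lane / 4)*2 + (i % 2)`[28,1]->15
L=28->g=28>>2=7, t=28&3=0
[1]->row 7+0=7  col 0·2+1=1
col: 15 vs 1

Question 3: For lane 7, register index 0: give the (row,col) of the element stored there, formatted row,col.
1,6

lane 7=>7/4=1, 7 mod 4=3
i=0  r:1+0=>1  c:2·3+0=>6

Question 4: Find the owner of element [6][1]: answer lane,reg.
24,1

r:6=>grp=6,rB=0  c:1=>tig=0,lo=1
L=6*4+0=24  i=0*2+1=1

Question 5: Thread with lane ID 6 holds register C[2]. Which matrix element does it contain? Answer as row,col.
9,4

6: G=1,T=2
[2] (1+8,2*2+0) = (9,4)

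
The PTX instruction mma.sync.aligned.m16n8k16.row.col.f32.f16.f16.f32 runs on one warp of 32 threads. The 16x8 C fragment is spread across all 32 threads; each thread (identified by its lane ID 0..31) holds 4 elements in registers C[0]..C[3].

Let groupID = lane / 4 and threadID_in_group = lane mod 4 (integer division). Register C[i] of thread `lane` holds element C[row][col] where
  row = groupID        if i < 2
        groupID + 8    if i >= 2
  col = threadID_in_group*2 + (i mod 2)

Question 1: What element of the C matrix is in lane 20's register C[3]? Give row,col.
lane 20: gid=5 (20/4), tid=0 (20%4)
i=3: r=5+8=13, c=0*2+1=1

13,1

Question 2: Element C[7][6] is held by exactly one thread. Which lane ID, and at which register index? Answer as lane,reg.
r=7→G=7,rhi=0  c=6→T=3,p=0
L=7*4+3=31  i=0*2+0=0

31,0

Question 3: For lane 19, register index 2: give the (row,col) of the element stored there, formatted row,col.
lane 19⇒19/4=4, 19 mod 4=3
i=2  r:4+8⇒12  c:2·3+0⇒6

12,6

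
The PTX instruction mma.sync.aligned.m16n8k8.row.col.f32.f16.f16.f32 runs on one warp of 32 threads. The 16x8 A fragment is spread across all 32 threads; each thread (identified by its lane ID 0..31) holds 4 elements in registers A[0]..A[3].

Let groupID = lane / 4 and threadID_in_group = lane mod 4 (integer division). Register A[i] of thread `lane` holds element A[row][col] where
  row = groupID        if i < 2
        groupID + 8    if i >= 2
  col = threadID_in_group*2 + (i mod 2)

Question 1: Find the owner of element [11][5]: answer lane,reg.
14,3

r=11⇒gr=3,Rb=1  c=5⇒th=2,odd=1
L=3*4+2=14  i=1*2+1=3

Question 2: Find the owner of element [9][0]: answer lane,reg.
r=9→G=1,rhi=1  c=0→T=0,p=0
L=1*4+0=4  i=1*2+0=2

4,2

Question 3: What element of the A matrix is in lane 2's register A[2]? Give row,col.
8,4

2: g=0,t=2
[2] (0+8,2*2+0) = (8,4)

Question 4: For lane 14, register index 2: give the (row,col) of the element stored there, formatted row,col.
11,4

L=14=>grp=14>>2=3, tig=14&3=2
[2]=>row 3+8=11  col 2·2+0=4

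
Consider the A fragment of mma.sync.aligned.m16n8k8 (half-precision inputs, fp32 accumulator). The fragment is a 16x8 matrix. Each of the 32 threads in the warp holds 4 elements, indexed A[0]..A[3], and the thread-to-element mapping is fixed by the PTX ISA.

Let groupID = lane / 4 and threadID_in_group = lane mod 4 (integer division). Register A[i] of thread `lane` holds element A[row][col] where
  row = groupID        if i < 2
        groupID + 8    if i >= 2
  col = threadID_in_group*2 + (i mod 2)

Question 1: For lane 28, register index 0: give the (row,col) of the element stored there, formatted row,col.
lane 28→28/4=7, 28 mod 4=0
i=0  r:7+0→7  c:2·0+0→0

7,0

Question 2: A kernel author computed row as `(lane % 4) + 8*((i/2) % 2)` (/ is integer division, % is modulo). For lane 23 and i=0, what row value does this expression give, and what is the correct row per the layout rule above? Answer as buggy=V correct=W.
buggy=3 correct=5

`(lane % 4) + 8*((i/2) % 2)`[23,0]=>3
23: grp=5,tig=3
[0] (5+0,3*2+0) = (5,6)
row: 3 vs 5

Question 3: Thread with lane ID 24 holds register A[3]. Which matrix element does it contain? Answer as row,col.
L=24=>grp=24>>2=6, tig=24&3=0
[3]=>row 6+8=14  col 0·2+1=1

14,1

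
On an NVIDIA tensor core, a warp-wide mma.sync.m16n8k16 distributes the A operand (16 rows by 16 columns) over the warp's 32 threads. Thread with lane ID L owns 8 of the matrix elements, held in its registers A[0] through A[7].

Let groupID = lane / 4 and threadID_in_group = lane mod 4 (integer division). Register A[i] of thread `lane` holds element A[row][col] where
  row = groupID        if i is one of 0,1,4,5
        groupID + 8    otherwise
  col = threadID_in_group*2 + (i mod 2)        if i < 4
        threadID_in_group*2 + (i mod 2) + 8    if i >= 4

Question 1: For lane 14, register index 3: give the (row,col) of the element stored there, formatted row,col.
11,5

L=14->gid=14>>2=3, tid=14&3=2
[3]->row 3+8=11  col 2·2+1+0=5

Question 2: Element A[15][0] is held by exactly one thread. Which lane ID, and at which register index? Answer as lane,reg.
r=15⇒gr=7,Rb=1  c=0⇒Cb=0,th=0,odd=0
L=7*4+0=28  i=0*4+1*2+0=2

28,2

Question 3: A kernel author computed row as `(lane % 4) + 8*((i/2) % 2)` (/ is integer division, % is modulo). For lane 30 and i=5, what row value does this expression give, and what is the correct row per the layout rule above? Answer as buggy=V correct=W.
buggy=2 correct=7

`(lane % 4) + 8*((i/2) % 2)`[30,5]→2
lane 30→30/4=7, 30 mod 4=2
i=5  r:7+0→7  c:2·2+1+8→13
row: 2 vs 7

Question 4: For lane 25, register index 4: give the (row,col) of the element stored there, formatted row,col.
25: gid=6,tid=1
[4] (6+0,1*2+0+8) = (6,10)

6,10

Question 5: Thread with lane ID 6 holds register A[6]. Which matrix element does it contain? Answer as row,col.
9,12

lane 6⇒6/4=1, 6 mod 4=2
i=6  r:1+8⇒9  c:2·2+0+8⇒12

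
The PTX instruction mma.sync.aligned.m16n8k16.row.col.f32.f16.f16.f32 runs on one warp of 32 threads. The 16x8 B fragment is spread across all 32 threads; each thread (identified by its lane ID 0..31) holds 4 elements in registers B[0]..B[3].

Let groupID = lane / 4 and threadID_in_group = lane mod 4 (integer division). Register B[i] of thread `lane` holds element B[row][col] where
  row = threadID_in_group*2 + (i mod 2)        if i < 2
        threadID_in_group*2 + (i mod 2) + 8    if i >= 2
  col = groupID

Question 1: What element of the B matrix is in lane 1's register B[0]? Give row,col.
L=1⇒gr=1>>2=0, th=1&3=1
[0]⇒row 1·2+0+0=2  col gr=0

2,0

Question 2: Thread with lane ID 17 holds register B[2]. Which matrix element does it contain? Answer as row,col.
10,4

lane 17: G=4 (17/4), T=1 (17%4)
i=2: r=1*2+0+8=10, c=G=4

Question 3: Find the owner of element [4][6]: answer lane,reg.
26,0

c: 6->gid=6  r: 4->r8=0,tid=2,i&1=0
L=6*4+2=26  i=0*2+0=0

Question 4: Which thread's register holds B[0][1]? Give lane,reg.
c=1->g=1  r=0->rb=0,t=0,b0=0
L=1*4+0=4  i=0*2+0=0

4,0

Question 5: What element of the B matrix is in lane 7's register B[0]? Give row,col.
6,1

lane 7: g=1 (7/4), t=3 (7%4)
i=0: r=3*2+0+0=6, c=g=1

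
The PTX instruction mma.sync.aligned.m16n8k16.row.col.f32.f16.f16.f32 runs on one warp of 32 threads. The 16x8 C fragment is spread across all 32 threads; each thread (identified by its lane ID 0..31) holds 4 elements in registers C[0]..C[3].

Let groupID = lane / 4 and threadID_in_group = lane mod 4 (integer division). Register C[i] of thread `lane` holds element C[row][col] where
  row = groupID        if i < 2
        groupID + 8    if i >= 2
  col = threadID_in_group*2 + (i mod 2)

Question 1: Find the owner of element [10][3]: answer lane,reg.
9,3

r=10⇒gr=2,Rb=1  c=3⇒th=1,odd=1
L=2*4+1=9  i=1*2+1=3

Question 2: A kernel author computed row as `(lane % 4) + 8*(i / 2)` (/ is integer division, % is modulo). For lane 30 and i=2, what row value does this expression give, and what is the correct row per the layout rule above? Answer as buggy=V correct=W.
`(lane % 4) + 8*(i / 2)`[30,2]->10
lane 30: gid=7 (30/4), tid=2 (30%4)
i=2: r=7+8=15, c=2*2+0=4
row: 10 vs 15

buggy=10 correct=15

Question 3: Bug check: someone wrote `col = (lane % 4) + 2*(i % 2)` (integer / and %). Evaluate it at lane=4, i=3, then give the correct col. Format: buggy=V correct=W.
buggy=2 correct=1

`(lane % 4) + 2*(i % 2)`[4,3]⇒2
4: gr=1,th=0
[3] (1+8,0*2+1) = (9,1)
col: 2 vs 1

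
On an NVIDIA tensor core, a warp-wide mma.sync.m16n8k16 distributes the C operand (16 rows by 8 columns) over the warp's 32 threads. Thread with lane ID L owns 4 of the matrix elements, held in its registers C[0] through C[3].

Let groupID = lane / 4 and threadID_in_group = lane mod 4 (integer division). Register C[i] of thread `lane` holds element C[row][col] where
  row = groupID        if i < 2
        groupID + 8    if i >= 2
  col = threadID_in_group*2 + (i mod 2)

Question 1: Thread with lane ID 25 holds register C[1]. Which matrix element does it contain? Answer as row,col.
6,3

L=25→G=25>>2=6, T=25&3=1
[1]→row 6+0=6  col 1·2+1=3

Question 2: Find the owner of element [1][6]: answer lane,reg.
r:1=>grp=1,rB=0  c:6=>tig=3,lo=0
L=1*4+3=7  i=0*2+0=0

7,0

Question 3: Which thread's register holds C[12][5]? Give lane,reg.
r=12→G=4,rhi=1  c=5→T=2,p=1
L=4*4+2=18  i=1*2+1=3

18,3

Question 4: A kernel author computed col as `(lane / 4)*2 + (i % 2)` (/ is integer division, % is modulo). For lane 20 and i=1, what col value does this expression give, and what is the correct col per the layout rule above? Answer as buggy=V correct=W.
buggy=11 correct=1

`(lane / 4)*2 + (i % 2)`[20,1]->11
L=20->gid=20>>2=5, tid=20&3=0
[1]->row 5+0=5  col 0·2+1=1
col: 11 vs 1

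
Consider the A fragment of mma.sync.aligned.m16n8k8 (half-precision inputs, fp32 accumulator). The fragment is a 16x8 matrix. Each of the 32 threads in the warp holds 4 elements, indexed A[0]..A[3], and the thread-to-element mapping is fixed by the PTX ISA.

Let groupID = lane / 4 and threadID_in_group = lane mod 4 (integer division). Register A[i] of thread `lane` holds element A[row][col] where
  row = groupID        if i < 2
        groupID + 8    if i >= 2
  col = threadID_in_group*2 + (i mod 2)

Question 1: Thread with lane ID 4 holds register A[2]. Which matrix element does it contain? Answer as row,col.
lane 4=>4/4=1, 4 mod 4=0
i=2  r:1+8=>9  c:2·0+0=>0

9,0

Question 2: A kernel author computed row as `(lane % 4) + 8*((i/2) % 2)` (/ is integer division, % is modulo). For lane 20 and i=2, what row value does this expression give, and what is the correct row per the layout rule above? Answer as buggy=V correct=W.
`(lane % 4) + 8*((i/2) % 2)`[20,2]->8
lane 20->20/4=5, 20 mod 4=0
i=2  r:5+8->13  c:2·0+0->0
row: 8 vs 13

buggy=8 correct=13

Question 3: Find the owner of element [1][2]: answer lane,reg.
r=1->g=1,rb=0  c=2->t=1,b0=0
L=1*4+1=5  i=0*2+0=0

5,0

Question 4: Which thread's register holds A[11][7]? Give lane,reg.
r=11→G=3,rhi=1  c=7→T=3,p=1
L=3*4+3=15  i=1*2+1=3

15,3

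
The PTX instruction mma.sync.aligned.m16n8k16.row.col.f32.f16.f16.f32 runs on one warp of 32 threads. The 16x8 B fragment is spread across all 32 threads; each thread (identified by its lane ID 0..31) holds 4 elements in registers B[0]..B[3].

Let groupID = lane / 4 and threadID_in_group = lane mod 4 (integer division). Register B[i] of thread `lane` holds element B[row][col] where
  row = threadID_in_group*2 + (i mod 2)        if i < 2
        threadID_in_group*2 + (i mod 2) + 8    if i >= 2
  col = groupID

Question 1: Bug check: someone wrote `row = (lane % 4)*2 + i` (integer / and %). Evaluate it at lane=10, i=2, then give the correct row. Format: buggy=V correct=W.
`(lane % 4)*2 + i`[10,2]⇒6
10: gr=2,th=2
[2] (2*2+0+8,2) = (12,2)
row: 6 vs 12

buggy=6 correct=12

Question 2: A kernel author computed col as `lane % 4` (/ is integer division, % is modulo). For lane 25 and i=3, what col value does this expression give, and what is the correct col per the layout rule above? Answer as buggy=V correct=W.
`lane % 4`[25,3]->1
lane 25: g=6 (25/4), t=1 (25%4)
i=3: r=1*2+1+8=11, c=g=6
col: 1 vs 6

buggy=1 correct=6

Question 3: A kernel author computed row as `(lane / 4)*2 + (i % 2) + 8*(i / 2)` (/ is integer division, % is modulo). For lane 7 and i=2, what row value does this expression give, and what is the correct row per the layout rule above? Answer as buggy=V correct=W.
`(lane / 4)*2 + (i % 2) + 8*(i / 2)`[7,2]->10
L=7->g=7>>2=1, t=7&3=3
[2]->row 3·2+0+8=14  col g=1
row: 10 vs 14

buggy=10 correct=14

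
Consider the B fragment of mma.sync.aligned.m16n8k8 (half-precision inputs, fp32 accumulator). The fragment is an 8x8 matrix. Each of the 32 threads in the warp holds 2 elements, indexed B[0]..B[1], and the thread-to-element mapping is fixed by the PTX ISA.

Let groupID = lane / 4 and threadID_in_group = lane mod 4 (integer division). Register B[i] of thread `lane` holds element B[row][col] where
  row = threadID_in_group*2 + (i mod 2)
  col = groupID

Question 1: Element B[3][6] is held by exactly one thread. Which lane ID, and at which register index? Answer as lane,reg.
c:6=>grp=6  r:3=>tig=1,lo=1
L=6*4+1=25  i=1=1

25,1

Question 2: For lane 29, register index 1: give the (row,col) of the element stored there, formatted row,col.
3,7

29: G=7,T=1
[1] (1*2+1,7) = (3,7)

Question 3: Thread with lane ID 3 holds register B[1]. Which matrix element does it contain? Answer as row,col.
7,0

L=3→G=3>>2=0, T=3&3=3
[1]→row 3·2+1=7  col G=0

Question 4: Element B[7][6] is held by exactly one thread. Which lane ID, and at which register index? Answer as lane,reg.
c=6->g=6  r=7->t=3,b0=1
L=6*4+3=27  i=1=1

27,1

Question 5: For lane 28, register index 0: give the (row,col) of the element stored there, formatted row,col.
28: gid=7,tid=0
[0] (0*2+0,7) = (0,7)

0,7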